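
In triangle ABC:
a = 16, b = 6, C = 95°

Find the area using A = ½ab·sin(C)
A = ½·a·b·sin(C) = ½·16·6·sin(95°)
sin(95°) ≈ 0.996195
A ≈ ½·96·0.996195 = 48·0.996195 ≈ 47.8173

Area = 47.82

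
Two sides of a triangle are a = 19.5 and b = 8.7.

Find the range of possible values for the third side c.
Triangle inequality: |a − b| < c < a + b
|a − b| = |19.5 − 8.7| = 10.8
a + b = 19.5 + 8.7 = 28.2

10.8 < c < 28.2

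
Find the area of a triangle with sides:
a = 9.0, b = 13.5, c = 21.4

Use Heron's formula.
s = (9.0 + 13.5 + 21.4)/2 = 43.9/2 = 21.95
s − a = 12.95, s − b = 8.45, s − c = 0.55
s(s−a)(s−b)(s−c) = 21.95·12.95·8.45·0.55 ≈ 1321.06
Area = √1321.06 ≈ 36.3464

Area = 36.35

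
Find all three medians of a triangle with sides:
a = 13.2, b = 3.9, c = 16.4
Median formula: m_a = ½√(2b² + 2c² − a²) (and cyclically). a² = 174.24, b² = 15.21, c² = 268.96.
m_a = ½√(2·15.21 + 2·268.96 − 174.24) = ½√394.1 ≈ ½·19.852 ≈ 9.92598
m_b = ½√(2·174.24 + 2·268.96 − 15.21) = ½√871.19 ≈ ½·29.5159 ≈ 14.758
m_c = ½√(2·174.24 + 2·15.21 − 268.96) = ½√109.94 ≈ ½·10.4852 ≈ 5.24261

m_a = 9.926, m_b = 14.76, m_c = 5.243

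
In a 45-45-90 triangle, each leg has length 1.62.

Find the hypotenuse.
In a 45-45-90 triangle the sides are in ratio 1 : 1 : √2, so hypotenuse = leg·√2.
Hypotenuse = 1.62·√2 ≈ 1.62·1.41421 ≈ 2.29103

Hypotenuse = 1.62√2 = 2.291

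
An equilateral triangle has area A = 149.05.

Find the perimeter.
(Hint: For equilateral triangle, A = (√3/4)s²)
A = (√3/4)s²  ⇒  s² = 4A/√3 = 4·149.05/√3 = 596.2/1.73205 ≈ 344.216
s ≈ √344.216 ≈ 18.5531
Perimeter = 3s ≈ 3·18.5531 ≈ 55.6592

Perimeter = 55.66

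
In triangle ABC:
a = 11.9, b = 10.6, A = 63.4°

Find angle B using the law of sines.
a/sin(A) = b/sin(B)  ⇒  sin(B) = b·sin(A)/a = 10.6·sin(63.4°)/11.9
sin(63.4°) ≈ 0.894154
sin(B) ≈ 10.6·0.894154/11.9 ≈ 9.47803/11.9 ≈ 0.796474
B = arcsin(0.796474) ≈ 52.7947°
(Since b ≤ a we need B ≤ A, so the obtuse alternative 180° − 52.7947° ≈ 127.205° is rejected.)

B = 52.79°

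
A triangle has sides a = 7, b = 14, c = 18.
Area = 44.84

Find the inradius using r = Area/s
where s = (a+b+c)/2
s = (7 + 14 + 18)/2 = 39/2 = 19.5
r = Area/s = 44.84/19.5 ≈ 2.29949

r = 2.299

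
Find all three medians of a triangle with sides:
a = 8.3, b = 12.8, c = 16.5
Median formula: m_a = ½√(2b² + 2c² − a²) (and cyclically). a² = 68.89, b² = 163.84, c² = 272.25.
m_a = ½√(2·163.84 + 2·272.25 − 68.89) = ½√803.29 ≈ ½·28.3424 ≈ 14.1712
m_b = ½√(2·68.89 + 2·272.25 − 163.84) = ½√518.44 ≈ ½·22.7693 ≈ 11.3846
m_c = ½√(2·68.89 + 2·163.84 − 272.25) = ½√193.21 ≈ ½·13.9 ≈ 6.95

m_a = 14.17, m_b = 11.38, m_c = 6.95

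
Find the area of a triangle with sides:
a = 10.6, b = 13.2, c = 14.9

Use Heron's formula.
s = (10.6 + 13.2 + 14.9)/2 = 38.7/2 = 19.35
s − a = 8.75, s − b = 6.15, s − c = 4.45
s(s−a)(s−b)(s−c) = 19.35·8.75·6.15·4.45 ≈ 4633.66
Area = √4633.66 ≈ 68.071

Area = 68.07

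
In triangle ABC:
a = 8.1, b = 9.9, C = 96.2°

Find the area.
Two sides and the included angle (SAS): A = ½·a·b·sin(C) = ½·8.1·9.9·sin(96.2°)
sin(96.2°) ≈ 0.994151
A ≈ ½·80.19·0.994151 = 40.095·0.994151 ≈ 39.8605

Area = 39.86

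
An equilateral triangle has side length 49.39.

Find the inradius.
r = Area/s with s the semi-perimeter.
Area = (√3/4)·49.39² = (√3/4)·2439.3721 ≈ 0.433013·2439.3721 ≈ 1056.28
s = 3·49.39/2 = 74.085
r ≈ 1056.28/74.085 ≈ 14.2577
(Equivalently r = side/(2√3) = 49.39/3.4641 ≈ 14.2577.)

r = 14.26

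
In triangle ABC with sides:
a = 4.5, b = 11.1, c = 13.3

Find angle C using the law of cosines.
c² = a² + b² − 2ab·cos(C)  ⇒  cos(C) = (a² + b² − c²)/(2ab)
cos(C) = (4.5² + 11.1² − 13.3²)/(2·4.5·11.1) = (20.25 + 123.21 − 176.89)/99.9 = -33.43/99.9 ≈ -0.334635
C = arccos(-0.334635) ≈ 109.55°

C = 109.6°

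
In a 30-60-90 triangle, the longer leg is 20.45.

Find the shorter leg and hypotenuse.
In a 30-60-90 triangle the sides are in ratio 1 : √3 : 2, so short leg = long leg/√3 and hypotenuse = 2·(short leg).
Short leg = 20.45/√3 ≈ 20.45/1.73205 ≈ 11.8068
Hypotenuse = 2·11.8068 ≈ 23.6136

Short leg = 11.81, Hypotenuse = 23.61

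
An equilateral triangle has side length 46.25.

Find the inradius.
r = Area/s with s the semi-perimeter.
Area = (√3/4)·46.25² = (√3/4)·2139.0625 ≈ 0.433013·2139.0625 ≈ 926.241
s = 3·46.25/2 = 69.375
r ≈ 926.241/69.375 ≈ 13.3512
(Equivalently r = side/(2√3) = 46.25/3.4641 ≈ 13.3512.)

r = 13.35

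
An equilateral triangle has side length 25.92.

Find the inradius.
r = Area/s with s the semi-perimeter.
Area = (√3/4)·25.92² = (√3/4)·671.8464 ≈ 0.433013·671.8464 ≈ 290.918
s = 3·25.92/2 = 38.88
r ≈ 290.918/38.88 ≈ 7.48246
(Equivalently r = side/(2√3) = 25.92/3.4641 ≈ 7.48246.)

r = 7.482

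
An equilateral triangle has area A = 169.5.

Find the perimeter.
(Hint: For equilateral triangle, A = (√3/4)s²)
A = (√3/4)s²  ⇒  s² = 4A/√3 = 4·169.5/√3 = 678/1.73205 ≈ 391.443
s ≈ √391.443 ≈ 19.7849
Perimeter = 3s ≈ 3·19.7849 ≈ 59.3548

Perimeter = 59.35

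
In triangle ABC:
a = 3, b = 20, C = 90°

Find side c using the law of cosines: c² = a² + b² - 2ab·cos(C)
c² = 3² + 20² − 2·3·20·cos(90°)
cos(90°) ≈ 0
c² ≈ 9 + 400 − 120·(0) ≈ 409 − 0 ≈ 409
c ≈ √409 ≈ 20.2237

c = 20.22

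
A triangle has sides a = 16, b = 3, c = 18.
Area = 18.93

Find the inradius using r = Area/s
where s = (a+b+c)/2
s = (16 + 3 + 18)/2 = 37/2 = 18.5
r = Area/s = 18.93/18.5 ≈ 1.02324

r = 1.023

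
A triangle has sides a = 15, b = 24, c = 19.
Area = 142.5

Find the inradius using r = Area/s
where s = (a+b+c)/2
s = (15 + 24 + 19)/2 = 58/2 = 29
r = Area/s = 142.5/29 ≈ 4.91379

r = 4.914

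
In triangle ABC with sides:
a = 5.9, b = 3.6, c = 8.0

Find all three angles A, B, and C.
Law of cosines for each angle (a² = 34.81, b² = 12.96, c² = 64):
cos(A) = (b² + c² − a²)/(2bc) = (12.96 + 64 − 34.81)/(2·3.6·8.0) = 42.15/57.6 ≈ 0.731771  ⇒  A ≈ 42.9649°
cos(B) = (a² + c² − b²)/(2ac) = (34.81 + 64 − 12.96)/(2·5.9·8.0) = 85.85/94.4 ≈ 0.909428  ⇒  B ≈ 24.5736°
cos(C) = (a² + b² − c²)/(2ab) = (34.81 + 12.96 − 64)/(2·5.9·3.6) = -16.23/42.48 ≈ -0.382062  ⇒  C ≈ 112.461°
Check: A + B + C ≈ 180°

A = 42.96°, B = 24.57°, C = 112.5°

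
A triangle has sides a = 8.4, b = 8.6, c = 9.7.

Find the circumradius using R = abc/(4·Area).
First find the area with Heron's formula.
s = (8.4 + 8.6 + 9.7)/2 = 13.35
Area = √(s(s−a)(s−b)(s−c)) = √(13.35·4.95·4.75·3.65) ≈ √1145.71 ≈ 33.8483
abc = 8.4·8.6·9.7 = 700.728
R = abc/(4·Area) ≈ 700.728/(4·33.8483) = 700.728/135.393 ≈ 5.17551

R = 5.176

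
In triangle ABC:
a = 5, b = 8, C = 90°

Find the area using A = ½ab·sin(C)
A = ½·a·b·sin(C) = ½·5·8·sin(90°)
sin(90°) ≈ 1
A ≈ ½·40·1 = 20·1 ≈ 20

Area = 20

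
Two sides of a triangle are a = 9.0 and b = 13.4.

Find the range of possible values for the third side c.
Triangle inequality: |a − b| < c < a + b
|a − b| = |9.0 − 13.4| = 4.4
a + b = 9.0 + 13.4 = 22.4

4.4 < c < 22.4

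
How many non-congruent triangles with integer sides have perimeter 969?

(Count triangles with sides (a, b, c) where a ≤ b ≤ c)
Let a ≤ b ≤ c with a + b + c = 969. The only binding inequality is a + b > c, i.e. 969 − c > c, so c < 969/2; and c ≥ 969/3 since c is the largest side.
So 323 ≤ c ≤ 484. For each c, b runs from ⌈(969 − c)/2⌉ up to c (then a = 969 − b − c satisfies 1 ≤ a ≤ b automatically), giving c − ⌈(969 − c)/2⌉ + 1 choices.
Summing over c: 1 + 2 + 4 + 5 + … + 241 + 242  (162 terms, c = 323, …, 484) = 19683
Check (closed form: nearest integer to p²/48 for even p, (p+3)²/48 for odd p): (969+3)²/48 = 972²/48 = 944784/48 ≈ 19683.00 → 19683

19683 triangles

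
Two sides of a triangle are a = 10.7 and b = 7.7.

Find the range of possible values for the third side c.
Triangle inequality: |a − b| < c < a + b
|a − b| = |10.7 − 7.7| = 3
a + b = 10.7 + 7.7 = 18.4

3 < c < 18.4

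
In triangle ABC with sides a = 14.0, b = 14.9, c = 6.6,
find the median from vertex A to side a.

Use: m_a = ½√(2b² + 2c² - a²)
m_a = ½√(2·14.9² + 2·6.6² − 14.0²) = ½√(2·222.01 + 2·43.56 − 196) = ½√(444.02 + 87.12 − 196) = ½√335.14
√335.14 ≈ 18.3068, so m_a ≈ 9.15341

m_a = 9.153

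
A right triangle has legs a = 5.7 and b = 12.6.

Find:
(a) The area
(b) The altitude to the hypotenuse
(a) The legs are perpendicular, so Area = ½·a·b = ½·5.7·12.6 = ½·71.82 = 35.91
(b) Hypotenuse c = √(a² + b²) = √(32.49 + 158.76) = √191.25 ≈ 13.8293
    Area = ½·c·h_c  ⇒  h_c = 2·Area/c = 71.82/13.8293 ≈ 5.19332

Area = 35.91, h_c = 5.193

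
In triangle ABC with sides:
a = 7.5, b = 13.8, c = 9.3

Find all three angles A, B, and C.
Law of cosines for each angle (a² = 56.25, b² = 190.44, c² = 86.49):
cos(A) = (b² + c² − a²)/(2bc) = (190.44 + 86.49 − 56.25)/(2·13.8·9.3) = 220.68/256.68 ≈ 0.859748  ⇒  A ≈ 30.7118°
cos(B) = (a² + c² − b²)/(2ac) = (56.25 + 86.49 − 190.44)/(2·7.5·9.3) = -47.7/139.5 ≈ -0.341935  ⇒  B ≈ 109.995°
cos(C) = (a² + b² − c²)/(2ab) = (56.25 + 190.44 − 86.49)/(2·7.5·13.8) = 160.2/207 ≈ 0.773913  ⇒  C ≈ 39.2934°
Check: A + B + C ≈ 180°

A = 30.71°, B = 110°, C = 39.29°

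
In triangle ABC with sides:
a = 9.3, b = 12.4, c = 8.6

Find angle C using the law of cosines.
c² = a² + b² − 2ab·cos(C)  ⇒  cos(C) = (a² + b² − c²)/(2ab)
cos(C) = (9.3² + 12.4² − 8.6²)/(2·9.3·12.4) = (86.49 + 153.76 − 73.96)/230.64 = 166.29/230.64 ≈ 0.720994
C = arccos(0.720994) ≈ 43.8634°

C = 43.86°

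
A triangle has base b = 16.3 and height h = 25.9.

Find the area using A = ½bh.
A = ½·b·h = ½·16.3·25.9 = ½·422.17 = 211.085

Area = 211.085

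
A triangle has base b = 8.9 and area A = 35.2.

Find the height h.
A = ½·b·h  ⇒  h = 2A/b = 2·35.2/8.9 = 70.4/8.9 ≈ 7.91011

h = 7.91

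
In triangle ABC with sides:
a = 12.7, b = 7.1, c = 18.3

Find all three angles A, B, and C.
Law of cosines for each angle (a² = 161.29, b² = 50.41, c² = 334.89):
cos(A) = (b² + c² − a²)/(2bc) = (50.41 + 334.89 − 161.29)/(2·7.1·18.3) = 224.01/259.86 ≈ 0.862041  ⇒  A ≈ 30.4535°
cos(B) = (a² + c² − b²)/(2ac) = (161.29 + 334.89 − 50.41)/(2·12.7·18.3) = 445.77/464.82 ≈ 0.959016  ⇒  B ≈ 16.4603°
cos(C) = (a² + b² − c²)/(2ab) = (161.29 + 50.41 − 334.89)/(2·12.7·7.1) = -123.19/180.34 ≈ -0.683099  ⇒  C ≈ 133.086°
Check: A + B + C ≈ 180°

A = 30.45°, B = 16.46°, C = 133.1°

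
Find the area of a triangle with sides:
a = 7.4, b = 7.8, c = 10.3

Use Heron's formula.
s = (7.4 + 7.8 + 10.3)/2 = 25.5/2 = 12.75
s − a = 5.35, s − b = 4.95, s − c = 2.45
s(s−a)(s−b)(s−c) = 12.75·5.35·4.95·2.45 ≈ 827.247
Area = √827.247 ≈ 28.7619

Area = 28.76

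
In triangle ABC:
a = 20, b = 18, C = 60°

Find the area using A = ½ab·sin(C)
A = ½·a·b·sin(C) = ½·20·18·sin(60°)
sin(60°) ≈ 0.866025
A ≈ ½·360·0.866025 = 180·0.866025 ≈ 155.885

Area = 155.9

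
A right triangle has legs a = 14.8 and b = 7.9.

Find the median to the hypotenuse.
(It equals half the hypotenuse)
Hypotenuse c = √(a² + b²) = √(219.04 + 62.41) = √281.45 ≈ 16.7765
Median to hypotenuse = c/2 ≈ 16.7765/2 ≈ 8.38824

Median = 8.388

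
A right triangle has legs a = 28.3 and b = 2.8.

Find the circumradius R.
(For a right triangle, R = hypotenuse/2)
Hypotenuse c = √(a² + b²) = √(800.89 + 7.84) = √808.73 ≈ 28.4382
R = c/2 ≈ 28.4382/2 ≈ 14.2191

R = 14.22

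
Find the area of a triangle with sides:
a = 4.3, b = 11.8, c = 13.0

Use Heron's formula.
s = (4.3 + 11.8 + 13.0)/2 = 29.1/2 = 14.55
s − a = 10.25, s − b = 2.75, s − c = 1.55
s(s−a)(s−b)(s−c) = 14.55·10.25·2.75·1.55 ≈ 635.699
Area = √635.699 ≈ 25.2131

Area = 25.21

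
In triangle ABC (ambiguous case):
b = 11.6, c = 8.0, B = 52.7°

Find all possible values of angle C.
b/sin(B) = c/sin(C)  ⇒  sin(C) = c·sin(B)/b = 8.0·sin(52.7°)/11.6
sin(52.7°) ≈ 0.795473
sin(C) ≈ 8.0·0.795473/11.6 ≈ 6.36379/11.6 ≈ 0.548602
Candidate 1: C₁ = arcsin(0.548602) ≈ 33.2712°  →  A = 180° − 52.7° − 33.2712° ≈ 94.0288° > 0, valid
Candidate 2: C₂ = 180° − C₁ ≈ 146.729°  →  A = 180° − 52.7° − 146.729° ≈ -19.4288° ≤ 0, not a valid triangle

C = 33.27° (one solution)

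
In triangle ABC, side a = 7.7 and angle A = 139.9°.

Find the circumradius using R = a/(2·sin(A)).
R = a/(2·sin(A)) = 7.7/(2·sin(139.9°))
sin(139.9°) ≈ 0.644124
R ≈ 7.7/(2·0.644124) = 7.7/1.28825 ≈ 5.97711

R = 5.977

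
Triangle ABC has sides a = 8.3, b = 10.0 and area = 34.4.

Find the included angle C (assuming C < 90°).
Area = ½·a·b·sin(C)  ⇒  sin(C) = 2·Area/(a·b) = 2·34.4/(8.3·10.0) = 68.8/83 ≈ 0.828916
C = arcsin(0.828916) ≈ 55.9875° (taking the acute solution since C < 90°)

C = 55.99°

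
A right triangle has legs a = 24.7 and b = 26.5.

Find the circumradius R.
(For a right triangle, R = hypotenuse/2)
Hypotenuse c = √(a² + b²) = √(610.09 + 702.25) = √1312.34 ≈ 36.2262
R = c/2 ≈ 36.2262/2 ≈ 18.1131

R = 18.11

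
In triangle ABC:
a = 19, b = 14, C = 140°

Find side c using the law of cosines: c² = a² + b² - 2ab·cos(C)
c² = 19² + 14² − 2·19·14·cos(140°)
cos(140°) ≈ -0.766044
c² ≈ 361 + 196 − 532·(-0.766044) ≈ 557 + 407.536 ≈ 964.536
c ≈ √964.536 ≈ 31.057

c = 31.06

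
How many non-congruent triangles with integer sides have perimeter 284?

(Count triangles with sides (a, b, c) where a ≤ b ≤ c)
Let a ≤ b ≤ c with a + b + c = 284. The only binding inequality is a + b > c, i.e. 284 − c > c, so c < 284/2; and c ≥ 284/3 since c is the largest side.
So 95 ≤ c ≤ 141. For each c, b runs from ⌈(284 − c)/2⌉ up to c (then a = 284 − b − c satisfies 1 ≤ a ≤ b automatically), giving c − ⌈(284 − c)/2⌉ + 1 choices.
Summing over c: 1 + 3 + 4 + 6 + … + 69 + 70  (47 terms, c = 95, …, 141) = 1680
Check (closed form: nearest integer to p²/48 for even p, (p+3)²/48 for odd p): 284²/48 = 80656/48 ≈ 1680.33 → 1680

1680 triangles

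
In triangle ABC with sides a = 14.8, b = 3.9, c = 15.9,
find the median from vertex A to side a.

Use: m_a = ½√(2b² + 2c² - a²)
m_a = ½√(2·3.9² + 2·15.9² − 14.8²) = ½√(2·15.21 + 2·252.81 − 219.04) = ½√(30.42 + 505.62 − 219.04) = ½√317
√317 ≈ 17.8045, so m_a ≈ 8.90225

m_a = 8.902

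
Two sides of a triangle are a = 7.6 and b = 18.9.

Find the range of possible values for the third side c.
Triangle inequality: |a − b| < c < a + b
|a − b| = |7.6 − 18.9| = 11.3
a + b = 7.6 + 18.9 = 26.5

11.3 < c < 26.5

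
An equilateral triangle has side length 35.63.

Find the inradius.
r = Area/s with s the semi-perimeter.
Area = (√3/4)·35.63² = (√3/4)·1269.4969 ≈ 0.433013·1269.4969 ≈ 549.708
s = 3·35.63/2 = 53.445
r ≈ 549.708/53.445 ≈ 10.2855
(Equivalently r = side/(2√3) = 35.63/3.4641 ≈ 10.2855.)

r = 10.29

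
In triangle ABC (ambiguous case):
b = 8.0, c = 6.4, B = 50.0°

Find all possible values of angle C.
b/sin(B) = c/sin(C)  ⇒  sin(C) = c·sin(B)/b = 6.4·sin(50.0°)/8.0
sin(50.0°) ≈ 0.766044
sin(C) ≈ 6.4·0.766044/8.0 ≈ 4.90268/8.0 ≈ 0.612836
Candidate 1: C₁ = arcsin(0.612836) ≈ 37.7948°  →  A = 180° − 50.0° − 37.7948° ≈ 92.2052° > 0, valid
Candidate 2: C₂ = 180° − C₁ ≈ 142.205°  →  A = 180° − 50.0° − 142.205° ≈ -12.2052° ≤ 0, not a valid triangle

C = 37.79° (one solution)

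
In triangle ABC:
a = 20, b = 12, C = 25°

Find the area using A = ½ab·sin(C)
A = ½·a·b·sin(C) = ½·20·12·sin(25°)
sin(25°) ≈ 0.422618
A ≈ ½·240·0.422618 = 120·0.422618 ≈ 50.7142

Area = 50.71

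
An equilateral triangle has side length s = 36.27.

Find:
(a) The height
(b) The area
(a) The height splits the triangle into two 30-60-90 halves: h = s·√3/2 = 36.27·1.73205/2 ≈ 62.8215/2 ≈ 31.4107
(b) Area = (√3/4)·s² = (√3/4)·36.27² = (√3/4)·1315.5129 ≈ 0.433013·1315.5129 ≈ 569.634

Height = 31.41, Area = 569.6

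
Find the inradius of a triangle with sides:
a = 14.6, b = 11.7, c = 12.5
r = Area/s where s is the semi-perimeter.
s = (14.6 + 11.7 + 12.5)/2 = 38.8/2 = 19.4
Area = √(s(s−a)(s−b)(s−c)) = √(19.4·4.8·7.7·6.9) ≈ √4947.47 ≈ 70.3382
r ≈ 70.3382/19.4 ≈ 3.62568

r = 3.626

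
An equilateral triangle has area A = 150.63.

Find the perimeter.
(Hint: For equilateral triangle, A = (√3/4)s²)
A = (√3/4)s²  ⇒  s² = 4A/√3 = 4·150.63/√3 = 602.52/1.73205 ≈ 347.865
s ≈ √347.865 ≈ 18.6511
Perimeter = 3s ≈ 3·18.6511 ≈ 55.9534

Perimeter = 55.95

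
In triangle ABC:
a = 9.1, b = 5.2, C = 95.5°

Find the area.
Two sides and the included angle (SAS): A = ½·a·b·sin(C) = ½·9.1·5.2·sin(95.5°)
sin(95.5°) ≈ 0.995396
A ≈ ½·47.32·0.995396 = 23.66·0.995396 ≈ 23.5511

Area = 23.55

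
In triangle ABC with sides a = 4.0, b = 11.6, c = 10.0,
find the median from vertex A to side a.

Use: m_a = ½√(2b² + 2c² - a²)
m_a = ½√(2·11.6² + 2·10.0² − 4.0²) = ½√(2·134.56 + 2·100 − 16) = ½√(269.12 + 200 − 16) = ½√453.12
√453.12 ≈ 21.2866, so m_a ≈ 10.6433

m_a = 10.64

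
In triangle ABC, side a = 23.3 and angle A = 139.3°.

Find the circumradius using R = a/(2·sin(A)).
R = a/(2·sin(A)) = 23.3/(2·sin(139.3°))
sin(139.3°) ≈ 0.652098
R ≈ 23.3/(2·0.652098) = 23.3/1.3042 ≈ 17.8654

R = 17.87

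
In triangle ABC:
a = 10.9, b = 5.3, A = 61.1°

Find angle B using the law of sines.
a/sin(A) = b/sin(B)  ⇒  sin(B) = b·sin(A)/a = 5.3·sin(61.1°)/10.9
sin(61.1°) ≈ 0.875465
sin(B) ≈ 5.3·0.875465/10.9 ≈ 4.63996/10.9 ≈ 0.425685
B = arcsin(0.425685) ≈ 25.194°
(Since b ≤ a we need B ≤ A, so the obtuse alternative 180° − 25.194° ≈ 154.806° is rejected.)

B = 25.19°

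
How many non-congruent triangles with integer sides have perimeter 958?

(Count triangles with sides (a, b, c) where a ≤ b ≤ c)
Let a ≤ b ≤ c with a + b + c = 958. The only binding inequality is a + b > c, i.e. 958 − c > c, so c < 958/2; and c ≥ 958/3 since c is the largest side.
So 320 ≤ c ≤ 478. For each c, b runs from ⌈(958 − c)/2⌉ up to c (then a = 958 − b − c satisfies 1 ≤ a ≤ b automatically), giving c − ⌈(958 − c)/2⌉ + 1 choices.
Summing over c: 2 + 3 + 5 + 6 + … + 237 + 239  (159 terms, c = 320, …, 478) = 19120
Check (closed form: nearest integer to p²/48 for even p, (p+3)²/48 for odd p): 958²/48 = 917764/48 ≈ 19120.08 → 19120

19120 triangles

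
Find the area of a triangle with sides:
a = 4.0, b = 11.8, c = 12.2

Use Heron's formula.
s = (4.0 + 11.8 + 12.2)/2 = 28/2 = 14
s − a = 10, s − b = 2.2, s − c = 1.8
s(s−a)(s−b)(s−c) = 14·10·2.2·1.8 ≈ 554.4
Area = √554.4 ≈ 23.5457

Area = 23.55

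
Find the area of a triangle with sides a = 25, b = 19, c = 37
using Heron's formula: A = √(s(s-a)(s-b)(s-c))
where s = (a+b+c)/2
s = (25 + 19 + 37)/2 = 81/2 = 40.5
s − a = 15.5, s − b = 21.5, s − c = 3.5
s(s−a)(s−b)(s−c) = 40.5·15.5·21.5·3.5 = 47238.1875
Area = √47238.1875 ≈ 217.343

s = 40.5, Area = 217.3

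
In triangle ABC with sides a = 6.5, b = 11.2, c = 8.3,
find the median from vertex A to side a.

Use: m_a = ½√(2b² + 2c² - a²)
m_a = ½√(2·11.2² + 2·8.3² − 6.5²) = ½√(2·125.44 + 2·68.89 − 42.25) = ½√(250.88 + 137.78 − 42.25) = ½√346.41
√346.41 ≈ 18.6121, so m_a ≈ 9.30605

m_a = 9.306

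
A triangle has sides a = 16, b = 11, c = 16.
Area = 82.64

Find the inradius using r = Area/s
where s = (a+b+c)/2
s = (16 + 11 + 16)/2 = 43/2 = 21.5
r = Area/s = 82.64/21.5 ≈ 3.84372

r = 3.844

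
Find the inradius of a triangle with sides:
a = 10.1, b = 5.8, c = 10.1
r = Area/s where s is the semi-perimeter.
s = (10.1 + 5.8 + 10.1)/2 = 26/2 = 13
Area = √(s(s−a)(s−b)(s−c)) = √(13·2.9·7.2·2.9) ≈ √787.176 ≈ 28.0567
r ≈ 28.0567/13 ≈ 2.1582

r = 2.158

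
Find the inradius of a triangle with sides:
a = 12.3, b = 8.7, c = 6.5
r = Area/s where s is the semi-perimeter.
s = (12.3 + 8.7 + 6.5)/2 = 27.5/2 = 13.75
Area = √(s(s−a)(s−b)(s−c)) = √(13.75·1.45·5.05·7.25) ≈ √729.962 ≈ 27.0178
r ≈ 27.0178/13.75 ≈ 1.96493

r = 1.965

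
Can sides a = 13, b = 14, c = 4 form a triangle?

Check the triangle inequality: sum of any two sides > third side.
a + b vs c: 13 + 14 = 27 > 4  ✓
a + c vs b: 13 + 4 = 17 > 14  ✓
b + c vs a: 14 + 4 = 18 > 13  ✓

Yes, triangle inequality satisfied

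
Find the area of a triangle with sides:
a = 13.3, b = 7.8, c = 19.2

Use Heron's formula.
s = (13.3 + 7.8 + 19.2)/2 = 40.3/2 = 20.15
s − a = 6.85, s − b = 12.35, s − c = 0.95
s(s−a)(s−b)(s−c) = 20.15·6.85·12.35·0.95 ≈ 1619.41
Area = √1619.41 ≈ 40.2419

Area = 40.24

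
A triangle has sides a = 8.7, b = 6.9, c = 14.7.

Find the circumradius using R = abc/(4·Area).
First find the area with Heron's formula.
s = (8.7 + 6.9 + 14.7)/2 = 15.15
Area = √(s(s−a)(s−b)(s−c)) = √(15.15·6.45·8.25·0.45) ≈ √362.776 ≈ 19.0467
abc = 8.7·6.9·14.7 = 882.441
R = abc/(4·Area) ≈ 882.441/(4·19.0467) = 882.441/76.1867 ≈ 11.5826

R = 11.58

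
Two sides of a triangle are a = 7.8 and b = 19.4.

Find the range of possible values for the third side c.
Triangle inequality: |a − b| < c < a + b
|a − b| = |7.8 − 19.4| = 11.6
a + b = 7.8 + 19.4 = 27.2

11.6 < c < 27.2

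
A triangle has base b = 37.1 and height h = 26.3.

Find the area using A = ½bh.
A = ½·b·h = ½·37.1·26.3 = ½·975.73 = 487.865

Area = 487.865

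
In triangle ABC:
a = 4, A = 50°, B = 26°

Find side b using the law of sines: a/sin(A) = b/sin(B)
a/sin(A) = b/sin(B)  ⇒  b = a·sin(B)/sin(A) = 4·sin(26°)/sin(50°)
sin(26°) ≈ 0.438371, sin(50°) ≈ 0.766044
b ≈ 4·0.438371/0.766044 ≈ 1.75348/0.766044 ≈ 2.28901

b = 2.289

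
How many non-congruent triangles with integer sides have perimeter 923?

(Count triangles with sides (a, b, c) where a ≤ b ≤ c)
Let a ≤ b ≤ c with a + b + c = 923. The only binding inequality is a + b > c, i.e. 923 − c > c, so c < 923/2; and c ≥ 923/3 since c is the largest side.
So 308 ≤ c ≤ 461. For each c, b runs from ⌈(923 − c)/2⌉ up to c (then a = 923 − b − c satisfies 1 ≤ a ≤ b automatically), giving c − ⌈(923 − c)/2⌉ + 1 choices.
Summing over c: 1 + 3 + 4 + 6 + … + 229 + 231  (154 terms, c = 308, …, 461) = 17864
Check (closed form: nearest integer to p²/48 for even p, (p+3)²/48 for odd p): (923+3)²/48 = 926²/48 = 857476/48 ≈ 17864.08 → 17864

17864 triangles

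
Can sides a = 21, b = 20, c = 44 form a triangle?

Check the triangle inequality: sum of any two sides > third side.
a + b vs c: 21 + 20 = 41 ≤ 44  ✗
a + c vs b: 21 + 44 = 65 > 20  ✓
b + c vs a: 20 + 44 = 64 > 21  ✓

No: 21 + 20 = 41 is not > 44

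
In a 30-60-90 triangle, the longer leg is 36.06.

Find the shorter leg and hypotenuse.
In a 30-60-90 triangle the sides are in ratio 1 : √3 : 2, so short leg = long leg/√3 and hypotenuse = 2·(short leg).
Short leg = 36.06/√3 ≈ 36.06/1.73205 ≈ 20.8193
Hypotenuse = 2·20.8193 ≈ 41.6385

Short leg = 20.82, Hypotenuse = 41.64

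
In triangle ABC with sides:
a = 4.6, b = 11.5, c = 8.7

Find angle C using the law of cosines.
c² = a² + b² − 2ab·cos(C)  ⇒  cos(C) = (a² + b² − c²)/(2ab)
cos(C) = (4.6² + 11.5² − 8.7²)/(2·4.6·11.5) = (21.16 + 132.25 − 75.69)/105.8 = 77.72/105.8 ≈ 0.734594
C = arccos(0.734594) ≈ 42.7271°

C = 42.73°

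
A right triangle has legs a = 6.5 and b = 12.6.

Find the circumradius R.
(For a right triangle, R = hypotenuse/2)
Hypotenuse c = √(a² + b²) = √(42.25 + 158.76) = √201.01 ≈ 14.1778
R = c/2 ≈ 14.1778/2 ≈ 7.0889

R = 7.089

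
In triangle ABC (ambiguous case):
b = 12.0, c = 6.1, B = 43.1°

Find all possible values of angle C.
b/sin(B) = c/sin(C)  ⇒  sin(C) = c·sin(B)/b = 6.1·sin(43.1°)/12.0
sin(43.1°) ≈ 0.683274
sin(C) ≈ 6.1·0.683274/12.0 ≈ 4.16797/12.0 ≈ 0.347331
Candidate 1: C₁ = arcsin(0.347331) ≈ 20.3241°  →  A = 180° − 43.1° − 20.3241° ≈ 116.576° > 0, valid
Candidate 2: C₂ = 180° − C₁ ≈ 159.676°  →  A = 180° − 43.1° − 159.676° ≈ -22.7759° ≤ 0, not a valid triangle

C = 20.32° (one solution)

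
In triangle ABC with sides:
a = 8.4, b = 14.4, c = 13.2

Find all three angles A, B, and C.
Law of cosines for each angle (a² = 70.56, b² = 207.36, c² = 174.24):
cos(A) = (b² + c² − a²)/(2bc) = (207.36 + 174.24 − 70.56)/(2·14.4·13.2) = 311.04/380.16 ≈ 0.818182  ⇒  A ≈ 35.0968°
cos(B) = (a² + c² − b²)/(2ac) = (70.56 + 174.24 − 207.36)/(2·8.4·13.2) = 37.44/221.76 ≈ 0.168831  ⇒  B ≈ 80.2801°
cos(C) = (a² + b² − c²)/(2ab) = (70.56 + 207.36 − 174.24)/(2·8.4·14.4) = 103.68/241.92 ≈ 0.428571  ⇒  C ≈ 64.6231°
Check: A + B + C ≈ 180°

A = 35.1°, B = 80.28°, C = 64.62°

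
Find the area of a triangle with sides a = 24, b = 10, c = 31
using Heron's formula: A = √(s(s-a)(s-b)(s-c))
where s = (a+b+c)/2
s = (24 + 10 + 31)/2 = 65/2 = 32.5
s − a = 8.5, s − b = 22.5, s − c = 1.5
s(s−a)(s−b)(s−c) = 32.5·8.5·22.5·1.5 = 9323.4375
Area = √9323.4375 ≈ 96.5579

s = 32.5, Area = 96.56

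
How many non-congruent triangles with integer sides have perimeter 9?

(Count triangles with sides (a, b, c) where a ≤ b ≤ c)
Let a ≤ b ≤ c with a + b + c = 9. The only binding inequality is a + b > c, i.e. 9 − c > c, so c < 9/2; and c ≥ 9/3 since c is the largest side.
So 3 ≤ c ≤ 4. For each c, b runs from ⌈(9 − c)/2⌉ up to c (then a = 9 − b − c satisfies 1 ≤ a ≤ b automatically), giving c − ⌈(9 − c)/2⌉ + 1 choices.
Summing over c: 1 + 2 = 3
Check (closed form: nearest integer to p²/48 for even p, (p+3)²/48 for odd p): (9+3)²/48 = 12²/48 = 144/48 ≈ 3.00 → 3

3 triangles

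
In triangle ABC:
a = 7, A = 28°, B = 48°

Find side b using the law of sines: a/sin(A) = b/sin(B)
a/sin(A) = b/sin(B)  ⇒  b = a·sin(B)/sin(A) = 7·sin(48°)/sin(28°)
sin(48°) ≈ 0.743145, sin(28°) ≈ 0.469472
b ≈ 7·0.743145/0.469472 ≈ 5.20201/0.469472 ≈ 11.0806

b = 11.08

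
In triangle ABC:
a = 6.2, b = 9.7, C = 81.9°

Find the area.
Two sides and the included angle (SAS): A = ½·a·b·sin(C) = ½·6.2·9.7·sin(81.9°)
sin(81.9°) ≈ 0.990024
A ≈ ½·60.14·0.990024 = 30.07·0.990024 ≈ 29.77

Area = 29.77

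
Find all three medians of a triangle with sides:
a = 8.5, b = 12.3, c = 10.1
Median formula: m_a = ½√(2b² + 2c² − a²) (and cyclically). a² = 72.25, b² = 151.29, c² = 102.01.
m_a = ½√(2·151.29 + 2·102.01 − 72.25) = ½√434.35 ≈ ½·20.8411 ≈ 10.4205
m_b = ½√(2·72.25 + 2·102.01 − 151.29) = ½√197.23 ≈ ½·14.0439 ≈ 7.02193
m_c = ½√(2·72.25 + 2·151.29 − 102.01) = ½√345.07 ≈ ½·18.5761 ≈ 9.28803

m_a = 10.42, m_b = 7.022, m_c = 9.288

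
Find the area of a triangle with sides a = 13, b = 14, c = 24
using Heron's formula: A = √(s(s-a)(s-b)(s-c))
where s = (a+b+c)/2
s = (13 + 14 + 24)/2 = 51/2 = 25.5
s − a = 12.5, s − b = 11.5, s − c = 1.5
s(s−a)(s−b)(s−c) = 25.5·12.5·11.5·1.5 = 5498.4375
Area = √5498.4375 ≈ 74.1514

s = 25.5, Area = 74.15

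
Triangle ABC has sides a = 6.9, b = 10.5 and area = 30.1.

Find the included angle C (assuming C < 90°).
Area = ½·a·b·sin(C)  ⇒  sin(C) = 2·Area/(a·b) = 2·30.1/(6.9·10.5) = 60.2/72.45 ≈ 0.830918
C = arcsin(0.830918) ≈ 56.1931° (taking the acute solution since C < 90°)

C = 56.19°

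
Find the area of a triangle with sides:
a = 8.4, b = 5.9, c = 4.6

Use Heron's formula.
s = (8.4 + 5.9 + 4.6)/2 = 18.9/2 = 9.45
s − a = 1.05, s − b = 3.55, s − c = 4.85
s(s−a)(s−b)(s−c) = 9.45·1.05·3.55·4.85 ≈ 170.841
Area = √170.841 ≈ 13.0706

Area = 13.07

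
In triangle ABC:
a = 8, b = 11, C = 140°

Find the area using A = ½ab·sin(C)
A = ½·a·b·sin(C) = ½·8·11·sin(140°)
sin(140°) ≈ 0.642788
A ≈ ½·88·0.642788 = 44·0.642788 ≈ 28.2827

Area = 28.28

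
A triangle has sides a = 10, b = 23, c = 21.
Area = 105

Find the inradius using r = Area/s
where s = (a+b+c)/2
s = (10 + 23 + 21)/2 = 54/2 = 27
r = Area/s = 105/27 ≈ 3.88889

r = 3.889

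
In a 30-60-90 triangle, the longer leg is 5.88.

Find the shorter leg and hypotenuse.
In a 30-60-90 triangle the sides are in ratio 1 : √3 : 2, so short leg = long leg/√3 and hypotenuse = 2·(short leg).
Short leg = 5.88/√3 ≈ 5.88/1.73205 ≈ 3.39482
Hypotenuse = 2·3.39482 ≈ 6.78964

Short leg = 3.395, Hypotenuse = 6.79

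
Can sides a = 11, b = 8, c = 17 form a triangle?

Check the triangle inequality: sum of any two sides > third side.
a + b vs c: 11 + 8 = 19 > 17  ✓
a + c vs b: 11 + 17 = 28 > 8  ✓
b + c vs a: 8 + 17 = 25 > 11  ✓

Yes, triangle inequality satisfied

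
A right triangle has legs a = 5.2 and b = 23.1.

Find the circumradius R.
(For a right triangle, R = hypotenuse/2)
Hypotenuse c = √(a² + b²) = √(27.04 + 533.61) = √560.65 ≈ 23.678
R = c/2 ≈ 23.678/2 ≈ 11.839

R = 11.84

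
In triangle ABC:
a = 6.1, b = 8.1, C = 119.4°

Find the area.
Two sides and the included angle (SAS): A = ½·a·b·sin(C) = ½·6.1·8.1·sin(119.4°)
sin(119.4°) ≈ 0.871214
A ≈ ½·49.41·0.871214 = 24.705·0.871214 ≈ 21.5233

Area = 21.52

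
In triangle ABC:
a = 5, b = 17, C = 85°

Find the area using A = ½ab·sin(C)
A = ½·a·b·sin(C) = ½·5·17·sin(85°)
sin(85°) ≈ 0.996195
A ≈ ½·85·0.996195 = 42.5·0.996195 ≈ 42.3383

Area = 42.34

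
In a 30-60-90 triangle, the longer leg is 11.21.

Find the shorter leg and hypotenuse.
In a 30-60-90 triangle the sides are in ratio 1 : √3 : 2, so short leg = long leg/√3 and hypotenuse = 2·(short leg).
Short leg = 11.21/√3 ≈ 11.21/1.73205 ≈ 6.4721
Hypotenuse = 2·6.4721 ≈ 12.9442

Short leg = 6.472, Hypotenuse = 12.94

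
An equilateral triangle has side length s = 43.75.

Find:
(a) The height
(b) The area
(a) The height splits the triangle into two 30-60-90 halves: h = s·√3/2 = 43.75·1.73205/2 ≈ 75.7772/2 ≈ 37.8886
(b) Area = (√3/4)·s² = (√3/4)·43.75² = (√3/4)·1914.0625 ≈ 0.433013·1914.0625 ≈ 828.813

Height = 37.89, Area = 828.8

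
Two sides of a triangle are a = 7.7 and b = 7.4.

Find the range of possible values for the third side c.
Triangle inequality: |a − b| < c < a + b
|a − b| = |7.7 − 7.4| = 0.3
a + b = 7.7 + 7.4 = 15.1

0.3 < c < 15.1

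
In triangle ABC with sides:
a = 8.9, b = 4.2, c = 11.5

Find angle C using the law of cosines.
c² = a² + b² − 2ab·cos(C)  ⇒  cos(C) = (a² + b² − c²)/(2ab)
cos(C) = (8.9² + 4.2² − 11.5²)/(2·8.9·4.2) = (79.21 + 17.64 − 132.25)/74.76 = -35.4/74.76 ≈ -0.473515
C = arccos(-0.473515) ≈ 118.263°

C = 118.3°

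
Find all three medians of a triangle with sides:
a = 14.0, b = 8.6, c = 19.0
Median formula: m_a = ½√(2b² + 2c² − a²) (and cyclically). a² = 196, b² = 73.96, c² = 361.
m_a = ½√(2·73.96 + 2·361 − 196) = ½√673.92 ≈ ½·25.96 ≈ 12.98
m_b = ½√(2·196 + 2·361 − 73.96) = ½√1040.04 ≈ ½·32.2497 ≈ 16.1248
m_c = ½√(2·196 + 2·73.96 − 361) = ½√178.92 ≈ ½·13.3761 ≈ 6.68805

m_a = 12.98, m_b = 16.12, m_c = 6.688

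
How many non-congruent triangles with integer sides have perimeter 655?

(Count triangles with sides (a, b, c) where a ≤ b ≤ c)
Let a ≤ b ≤ c with a + b + c = 655. The only binding inequality is a + b > c, i.e. 655 − c > c, so c < 655/2; and c ≥ 655/3 since c is the largest side.
So 219 ≤ c ≤ 327. For each c, b runs from ⌈(655 − c)/2⌉ up to c (then a = 655 − b − c satisfies 1 ≤ a ≤ b automatically), giving c − ⌈(655 − c)/2⌉ + 1 choices.
Summing over c: 2 + 3 + 5 + 6 + … + 162 + 164  (109 terms, c = 219, …, 327) = 9020
Check (closed form: nearest integer to p²/48 for even p, (p+3)²/48 for odd p): (655+3)²/48 = 658²/48 = 432964/48 ≈ 9020.08 → 9020

9020 triangles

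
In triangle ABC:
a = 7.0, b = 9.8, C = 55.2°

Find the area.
Two sides and the included angle (SAS): A = ½·a·b·sin(C) = ½·7.0·9.8·sin(55.2°)
sin(55.2°) ≈ 0.821149
A ≈ ½·68.6·0.821149 = 34.3·0.821149 ≈ 28.1654

Area = 28.17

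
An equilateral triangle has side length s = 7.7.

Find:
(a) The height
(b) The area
(a) The height splits the triangle into two 30-60-90 halves: h = s·√3/2 = 7.7·1.73205/2 ≈ 13.3368/2 ≈ 6.6684
(b) Area = (√3/4)·s² = (√3/4)·7.7² = (√3/4)·59.29 ≈ 0.433013·59.29 ≈ 25.6733

Height = 6.668, Area = 25.67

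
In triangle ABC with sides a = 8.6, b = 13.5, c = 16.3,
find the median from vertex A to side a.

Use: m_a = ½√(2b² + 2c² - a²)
m_a = ½√(2·13.5² + 2·16.3² − 8.6²) = ½√(2·182.25 + 2·265.69 − 73.96) = ½√(364.5 + 531.38 − 73.96) = ½√821.92
√821.92 ≈ 28.6691, so m_a ≈ 14.3346

m_a = 14.33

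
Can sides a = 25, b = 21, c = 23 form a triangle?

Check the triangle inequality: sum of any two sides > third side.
a + b vs c: 25 + 21 = 46 > 23  ✓
a + c vs b: 25 + 23 = 48 > 21  ✓
b + c vs a: 21 + 23 = 44 > 25  ✓

Yes, triangle inequality satisfied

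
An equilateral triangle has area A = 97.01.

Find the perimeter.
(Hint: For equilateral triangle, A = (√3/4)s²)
A = (√3/4)s²  ⇒  s² = 4A/√3 = 4·97.01/√3 = 388.04/1.73205 ≈ 224.035
s ≈ √224.035 ≈ 14.9678
Perimeter = 3s ≈ 3·14.9678 ≈ 44.9034

Perimeter = 44.9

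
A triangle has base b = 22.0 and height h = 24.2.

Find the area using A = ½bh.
A = ½·b·h = ½·22.0·24.2 = ½·532.4 = 266.2

Area = 266.2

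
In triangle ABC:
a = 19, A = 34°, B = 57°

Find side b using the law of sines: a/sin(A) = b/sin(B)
a/sin(A) = b/sin(B)  ⇒  b = a·sin(B)/sin(A) = 19·sin(57°)/sin(34°)
sin(57°) ≈ 0.838671, sin(34°) ≈ 0.559193
b ≈ 19·0.838671/0.559193 ≈ 15.9347/0.559193 ≈ 28.496

b = 28.5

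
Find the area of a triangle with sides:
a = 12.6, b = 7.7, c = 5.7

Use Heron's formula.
s = (12.6 + 7.7 + 5.7)/2 = 26/2 = 13
s − a = 0.4, s − b = 5.3, s − c = 7.3
s(s−a)(s−b)(s−c) = 13·0.4·5.3·7.3 ≈ 201.188
Area = √201.188 ≈ 14.1841

Area = 14.18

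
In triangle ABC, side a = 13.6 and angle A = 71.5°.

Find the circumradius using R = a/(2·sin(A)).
R = a/(2·sin(A)) = 13.6/(2·sin(71.5°))
sin(71.5°) ≈ 0.948324
R ≈ 13.6/(2·0.948324) = 13.6/1.89665 ≈ 7.17055

R = 7.171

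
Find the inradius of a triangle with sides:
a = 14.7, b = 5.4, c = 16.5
r = Area/s where s is the semi-perimeter.
s = (14.7 + 5.4 + 16.5)/2 = 36.6/2 = 18.3
Area = √(s(s−a)(s−b)(s−c)) = √(18.3·3.6·12.9·1.8) ≈ √1529.73 ≈ 39.1118
r ≈ 39.1118/18.3 ≈ 2.13726

r = 2.137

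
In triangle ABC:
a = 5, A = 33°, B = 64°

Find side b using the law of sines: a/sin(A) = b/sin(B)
a/sin(A) = b/sin(B)  ⇒  b = a·sin(B)/sin(A) = 5·sin(64°)/sin(33°)
sin(64°) ≈ 0.898794, sin(33°) ≈ 0.544639
b ≈ 5·0.898794/0.544639 ≈ 4.49397/0.544639 ≈ 8.25128

b = 8.251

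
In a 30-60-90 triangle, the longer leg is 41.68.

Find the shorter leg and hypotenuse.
In a 30-60-90 triangle the sides are in ratio 1 : √3 : 2, so short leg = long leg/√3 and hypotenuse = 2·(short leg).
Short leg = 41.68/√3 ≈ 41.68/1.73205 ≈ 24.064
Hypotenuse = 2·24.064 ≈ 48.1279

Short leg = 24.06, Hypotenuse = 48.13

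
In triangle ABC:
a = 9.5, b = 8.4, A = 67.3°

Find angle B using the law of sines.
a/sin(A) = b/sin(B)  ⇒  sin(B) = b·sin(A)/a = 8.4·sin(67.3°)/9.5
sin(67.3°) ≈ 0.922538
sin(B) ≈ 8.4·0.922538/9.5 ≈ 7.74932/9.5 ≈ 0.815718
B = arcsin(0.815718) ≈ 54.6584°
(Since b ≤ a we need B ≤ A, so the obtuse alternative 180° − 54.6584° ≈ 125.342° is rejected.)

B = 54.66°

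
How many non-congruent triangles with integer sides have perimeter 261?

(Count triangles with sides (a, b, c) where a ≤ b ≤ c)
Let a ≤ b ≤ c with a + b + c = 261. The only binding inequality is a + b > c, i.e. 261 − c > c, so c < 261/2; and c ≥ 261/3 since c is the largest side.
So 87 ≤ c ≤ 130. For each c, b runs from ⌈(261 − c)/2⌉ up to c (then a = 261 − b − c satisfies 1 ≤ a ≤ b automatically), giving c − ⌈(261 − c)/2⌉ + 1 choices.
Summing over c: 1 + 2 + 4 + 5 + … + 64 + 65  (44 terms, c = 87, …, 130) = 1452
Check (closed form: nearest integer to p²/48 for even p, (p+3)²/48 for odd p): (261+3)²/48 = 264²/48 = 69696/48 ≈ 1452.00 → 1452

1452 triangles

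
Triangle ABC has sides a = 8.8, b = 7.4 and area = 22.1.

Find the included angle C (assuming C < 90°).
Area = ½·a·b·sin(C)  ⇒  sin(C) = 2·Area/(a·b) = 2·22.1/(8.8·7.4) = 44.2/65.12 ≈ 0.678747
C = arcsin(0.678747) ≈ 42.7458° (taking the acute solution since C < 90°)

C = 42.75°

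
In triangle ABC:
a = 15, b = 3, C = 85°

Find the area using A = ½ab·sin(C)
A = ½·a·b·sin(C) = ½·15·3·sin(85°)
sin(85°) ≈ 0.996195
A ≈ ½·45·0.996195 = 22.5·0.996195 ≈ 22.4144

Area = 22.41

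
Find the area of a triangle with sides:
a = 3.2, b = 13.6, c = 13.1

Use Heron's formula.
s = (3.2 + 13.6 + 13.1)/2 = 29.9/2 = 14.95
s − a = 11.75, s − b = 1.35, s − c = 1.85
s(s−a)(s−b)(s−c) = 14.95·11.75·1.35·1.85 ≈ 438.717
Area = √438.717 ≈ 20.9456

Area = 20.95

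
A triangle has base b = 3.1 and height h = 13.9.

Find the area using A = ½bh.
A = ½·b·h = ½·3.1·13.9 = ½·43.09 = 21.545

Area = 21.545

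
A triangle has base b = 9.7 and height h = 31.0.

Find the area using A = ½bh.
A = ½·b·h = ½·9.7·31.0 = ½·300.7 = 150.35

Area = 150.35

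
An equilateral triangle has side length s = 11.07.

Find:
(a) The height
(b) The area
(a) The height splits the triangle into two 30-60-90 halves: h = s·√3/2 = 11.07·1.73205/2 ≈ 19.1738/2 ≈ 9.5869
(b) Area = (√3/4)·s² = (√3/4)·11.07² = (√3/4)·122.5449 ≈ 0.433013·122.5449 ≈ 53.0635

Height = 9.587, Area = 53.06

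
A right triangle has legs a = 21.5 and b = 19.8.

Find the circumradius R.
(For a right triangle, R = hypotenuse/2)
Hypotenuse c = √(a² + b²) = √(462.25 + 392.04) = √854.29 ≈ 29.2282
R = c/2 ≈ 29.2282/2 ≈ 14.6141

R = 14.61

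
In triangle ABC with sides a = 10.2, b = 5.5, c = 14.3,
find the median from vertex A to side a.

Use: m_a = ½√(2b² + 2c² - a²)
m_a = ½√(2·5.5² + 2·14.3² − 10.2²) = ½√(2·30.25 + 2·204.49 − 104.04) = ½√(60.5 + 408.98 − 104.04) = ½√365.44
√365.44 ≈ 19.1165, so m_a ≈ 9.55824

m_a = 9.558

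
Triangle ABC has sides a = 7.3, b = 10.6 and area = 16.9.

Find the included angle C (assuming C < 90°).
Area = ½·a·b·sin(C)  ⇒  sin(C) = 2·Area/(a·b) = 2·16.9/(7.3·10.6) = 33.8/77.38 ≈ 0.436805
C = arcsin(0.436805) ≈ 25.9002° (taking the acute solution since C < 90°)

C = 25.9°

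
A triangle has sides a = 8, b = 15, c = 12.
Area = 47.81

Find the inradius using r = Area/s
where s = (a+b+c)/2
s = (8 + 15 + 12)/2 = 35/2 = 17.5
r = Area/s = 47.81/17.5 ≈ 2.732

r = 2.732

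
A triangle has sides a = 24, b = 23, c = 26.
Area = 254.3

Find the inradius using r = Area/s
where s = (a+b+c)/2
s = (24 + 23 + 26)/2 = 73/2 = 36.5
r = Area/s = 254.3/36.5 ≈ 6.96712

r = 6.967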